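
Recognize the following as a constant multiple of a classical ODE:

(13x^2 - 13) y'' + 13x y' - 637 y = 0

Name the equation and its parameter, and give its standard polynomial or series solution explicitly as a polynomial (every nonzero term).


All three coefficients share the factor -13; dividing through by -13 gives  (1 - x^2) y'' - x y' + 49 y = 0.
This matches the Chebyshev equation (1 - x^2) y'' - x y' + n^2 y = 0 (note the -x y' term, not -2x y') with n^2 = 49, so n = 7; the polynomial solution is T_7(x).
With y = sum_k a_k x^k, matching x^k gives (k+2)(k+1) a_{k+2} = (k^2 - n^2) a_k = (k - 7)(k + 7) a_k. The right side vanishes at k = 7, so the series with the parity of 7 terminates at degree 7.
Standard normalization: leading coefficient of T_n is 2^(n-1), so a_7 = 2^6 = 64. Work downward with a_k = (k+1)(k+2) a_{k+2} / ((k - 7)(k + 7)):
  a_5 = (6)(7)(64) / ((5 - 7)(5 + 7)) = 2688/(-24) = -112
  a_3 = (4)(5)(-112) / ((3 - 7)(3 + 7)) = -2240/(-40) = 56
  a_1 = (2)(3)(56) / ((1 - 7)(1 + 7)) = 336/(-48) = -7
Hence T_7(x) = 64 x^7 - 112 x^5 + 56 x^3 - 7 x.

T_7(x); series = 64 x^7 - 112 x^5 + 56 x^3 - 7 x


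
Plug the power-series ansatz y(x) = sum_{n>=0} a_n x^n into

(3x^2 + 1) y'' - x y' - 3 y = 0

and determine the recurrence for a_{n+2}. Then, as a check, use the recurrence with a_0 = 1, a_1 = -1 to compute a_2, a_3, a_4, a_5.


Substitute y = sum_n a_n x^n.
(1 + 3 x^2) y'' contributes (n+2)(n+1) a_{n+2} + 3 n(n-1) a_n at x^n.
-x y'(x) contributes -n a_n at x^n.
-3 y(x) contributes -3 a_n at x^n.
Matching x^n: (n+2)(n+1) a_{n+2} + (3 n(n-1) - n - 3) a_n = 0.
Thus a_{n+2} = (-3 n(n-1) + n + 3) / ((n+1)(n+2)) * a_n.

Check with a_0 = 1, a_1 = -1 (apply the recurrence for n = 0, 1, 2, 3): a_0 = 1, a_1 = -1, a_2 = 3/2, a_3 = -2/3, a_4 = -1/8, a_5 = 2/5.

a_(n+2) = (-3 n(n-1) + n + 3) / ((n+1)(n+2)) * a_n; check: a_0 = 1, a_1 = -1, a_2 = 3/2, a_3 = -2/3, a_4 = -1/8, a_5 = 2/5


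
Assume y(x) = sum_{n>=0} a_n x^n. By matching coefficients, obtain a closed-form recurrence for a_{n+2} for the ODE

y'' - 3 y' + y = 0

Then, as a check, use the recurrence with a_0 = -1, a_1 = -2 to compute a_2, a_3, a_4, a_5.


Substitute y = sum_n a_n x^n.
y''(x) has coefficient (n+2)(n+1) a_{n+2} at x^n;
-3 y'(x) has coefficient -3 (n+1) a_{n+1} at x^n;
y(x) has coefficient 1 a_n at x^n.
Matching x^n: (n+2)(n+1) a_{n+2} - 3 (n+1) a_{n+1} + 1 a_n = 0.
Thus a_{n+2} = [3 (n+1) a_{n+1} - 1 a_n] / ((n+1)(n+2)).

Check with a_0 = -1, a_1 = -2 (apply the recurrence for n = 0, 1, 2, 3): a_0 = -1, a_1 = -2, a_2 = -5/2, a_3 = -13/6, a_4 = -17/12, a_5 = -89/120.

a_(n+2) = [3 (n+1) a_(n+1) - 1 a_n] / ((n+1)(n+2)); check: a_0 = -1, a_1 = -2, a_2 = -5/2, a_3 = -13/6, a_4 = -17/12, a_5 = -89/120


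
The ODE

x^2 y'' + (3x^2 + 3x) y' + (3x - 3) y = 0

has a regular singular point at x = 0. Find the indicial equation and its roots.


Divide by x^2 to reach normal form y'' + P_1(x) y' + P_2(x) y = 0 with P_1(x) = 3 + 3/x and P_2(x) = 3/x - 3/x^2.
x = 0 is a singular point because the y'-coefficient 3 + 3/x has a pole at x = 0 and the y-coefficient 3/x - 3/x^2 has a pole at x = 0.
It is a regular singular point because x P_1(x) = p(x) = 3x + 3 and x^2 P_2(x) = q(x) = 3x - 3 are polynomials, hence analytic at x = 0.
p(0) = 3,  q(0) = -3.
Indicial equation: r(r-1) + p(0) r + q(0) = 0, i.e. r^2 + (p(0) - 1) r + q(0) = 0, i.e. r^2 + 2 r - 3 = 0.
Discriminant: (2)^2 - 4(-3) = 16, so r = (-2 ± 4)/2.
Solving: r_1 = 1, r_2 = -3.

indicial: r^2 + 2 r - 3 = 0; roots r_1 = 1, r_2 = -3


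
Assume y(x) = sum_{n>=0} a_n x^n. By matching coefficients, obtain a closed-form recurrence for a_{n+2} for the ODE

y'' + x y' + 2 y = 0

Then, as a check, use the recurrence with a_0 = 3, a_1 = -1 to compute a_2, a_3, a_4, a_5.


Substitute y = sum_n a_n x^n.
y''(x) has coefficient (n+2)(n+1) a_{n+2} at x^n;
x y'(x) has coefficient n a_n at x^n (shift);
2 y(x) has coefficient 2 a_n at x^n.
Matching x^n: (n+2)(n+1) a_{n+2} + (n + 2) a_n = 0.
Thus a_{n+2} = (-n - 2) / ((n+1)(n+2)) * a_n.

Check with a_0 = 3, a_1 = -1 (apply the recurrence for n = 0, 1, 2, 3): a_0 = 3, a_1 = -1, a_2 = -3, a_3 = 1/2, a_4 = 1, a_5 = -1/8.

a_(n+2) = (-n - 2) / ((n+1)(n+2)) * a_n; check: a_0 = 3, a_1 = -1, a_2 = -3, a_3 = 1/2, a_4 = 1, a_5 = -1/8


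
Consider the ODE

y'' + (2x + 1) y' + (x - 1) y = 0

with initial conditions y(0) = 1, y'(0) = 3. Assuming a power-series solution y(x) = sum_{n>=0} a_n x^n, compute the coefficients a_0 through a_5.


Ansatz: y(x) = sum_{n>=0} a_n x^n, so y'(x) = sum_{n>=1} n a_n x^(n-1) and y''(x) = sum_{n>=2} n(n-1) a_n x^(n-2).
Substitute into P(x) y'' + Q(x) y' + R(x) y = 0 with P(x) = 1, Q(x) = 2x + 1, R(x) = x - 1, and match powers of x.
Initial conditions: a_0 = 1, a_1 = 3.
Setting the coefficient of each power of x to zero and solving order by order (substituting the coefficients already found):
  x^0: 2 a_2 + a_1 - a_0 = 0  ->  2 a_2 = -a_1 + a_0 = -2  ->  a_2 = -1
  x^1: 6 a_3 + 2 a_2 + a_1 + a_0 = 0  ->  6 a_3 = -2 a_2 - a_1 - a_0 = -2  ->  a_3 = -1/3
  x^2: 12 a_4 + 3 a_3 + 3 a_2 + a_1 = 0  ->  12 a_4 = -3 a_3 - 3 a_2 - a_1 = 1  ->  a_4 = 1/12
  x^3: 20 a_5 + 4 a_4 + 5 a_3 + a_2 = 0  ->  20 a_5 = -4 a_4 - 5 a_3 - a_2 = 7/3  ->  a_5 = 7/60
Truncated series: y(x) = 1 + 3 x - x^2 - (1/3) x^3 + (1/12) x^4 + (7/60) x^5 + O(x^6).

a_0 = 1; a_1 = 3; a_2 = -1; a_3 = -1/3; a_4 = 1/12; a_5 = 7/60


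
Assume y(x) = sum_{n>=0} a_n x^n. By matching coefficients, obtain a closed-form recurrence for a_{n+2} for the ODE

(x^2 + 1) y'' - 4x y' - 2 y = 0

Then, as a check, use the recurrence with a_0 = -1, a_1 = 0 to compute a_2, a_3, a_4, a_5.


Substitute y = sum_n a_n x^n.
(1 + 1 x^2) y'' contributes (n+2)(n+1) a_{n+2} + n(n-1) a_n at x^n.
-4 x y'(x) contributes -4 n a_n at x^n.
-2 y(x) contributes -2 a_n at x^n.
Matching x^n: (n+2)(n+1) a_{n+2} + (n(n-1) - 4 n - 2) a_n = 0.
Thus a_{n+2} = (-n(n-1) + 4 n + 2) / ((n+1)(n+2)) * a_n.

Check with a_0 = -1, a_1 = 0 (apply the recurrence for n = 0, 1, 2, 3): a_0 = -1, a_1 = 0, a_2 = -1, a_3 = 0, a_4 = -2/3, a_5 = 0.

a_(n+2) = (-n(n-1) + 4 n + 2) / ((n+1)(n+2)) * a_n; check: a_0 = -1, a_1 = 0, a_2 = -1, a_3 = 0, a_4 = -2/3, a_5 = 0


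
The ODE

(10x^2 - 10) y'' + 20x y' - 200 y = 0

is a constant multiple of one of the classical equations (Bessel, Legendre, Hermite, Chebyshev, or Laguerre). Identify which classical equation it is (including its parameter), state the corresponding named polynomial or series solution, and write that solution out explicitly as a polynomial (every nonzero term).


All three coefficients share the factor -10; dividing through by -10 gives  (1 - x^2) y'' - 2x y' + 20 y = 0.
This matches the Legendre equation (1 - x^2) y'' - 2x y' + n(n+1) y = 0 (note the -2x y' term) with n(n+1) = 20, so n = 4; the polynomial solution is P_4(x).
With y = sum_k a_k x^k, matching x^k gives (k+2)(k+1) a_{k+2} = [k(k+1) - n(n+1)] a_k = (k - 4)(k + 5) a_k. The right side vanishes at k = 4, so the series with the parity of 4 terminates at degree 4.
Standard normalization (P_n(1) = 1): leading coefficient (2n)!/(2^n (n!)^2) = 40320/(16*576) = 35/8, so a_4 = 35/8. Work downward with a_k = (k+1)(k+2) a_{k+2} / ((k - 4)(k + 5)):
  a_2 = (3)(4)(35/8) / ((2 - 4)(2 + 5)) = (105/2)/(-14) = -15/4
  a_0 = (1)(2)(-15/4) / ((0 - 4)(0 + 5)) = (-15/2)/(-20) = 3/8
Hence P_4(x) = 35 x^4/8 - 15 x^2/4 + 3/8.

P_4(x); series = 35 x^4/8 - 15 x^2/4 + 3/8


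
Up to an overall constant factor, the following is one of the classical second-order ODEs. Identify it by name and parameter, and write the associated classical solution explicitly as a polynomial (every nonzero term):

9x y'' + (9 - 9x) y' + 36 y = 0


All three coefficients share the factor 9; dividing through by 9 gives  x y'' + (1 - x) y' + 4 y = 0.
This matches the Laguerre equation x y'' + (1 - x) y' + n y = 0 with n = 4; the polynomial solution is L_4(x).
With y = sum_k a_k x^k, matching x^k gives (k+1)k a_{k+1} + (k+1) a_{k+1} - k a_k + n a_k = 0, i.e. (k+1)^2 a_{k+1} = (k - n) a_k = (k - 4) a_k. The right side vanishes at k = 4, so the series terminates at degree 4.
Standard normalization L_n(0) = 1 gives a_0 = 1. Work upward with a_{k+1} = (k - 4) a_k / (k+1)^2:
  a_1 = (0 - 4)(1) / 1^2 = -4/1 = -4
  a_2 = (1 - 4)(-4) / 2^2 = 12/4 = 3
  a_3 = (2 - 4)(3) / 3^2 = -6/9 = -2/3
  a_4 = (3 - 4)(-2/3) / 4^2 = (2/3)/16 = 1/24
Hence L_4(x) = x^4/24 - 2 x^3/3 + 3 x^2 - 4 x + 1.

L_4(x); series = x^4/24 - 2 x^3/3 + 3 x^2 - 4 x + 1


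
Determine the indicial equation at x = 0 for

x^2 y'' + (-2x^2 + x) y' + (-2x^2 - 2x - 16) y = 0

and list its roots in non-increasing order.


Divide by x^2 to reach normal form y'' + P_1(x) y' + P_2(x) y = 0 with P_1(x) = -2 + 1/x and P_2(x) = -2 - 2/x - 16/x^2.
x = 0 is a singular point because the y'-coefficient -2 + 1/x has a pole at x = 0 and the y-coefficient -2 - 2/x - 16/x^2 has a pole at x = 0.
It is a regular singular point because x P_1(x) = p(x) = 1 - 2x and x^2 P_2(x) = q(x) = -2x^2 - 2x - 16 are polynomials, hence analytic at x = 0.
p(0) = 1,  q(0) = -16.
Indicial equation: r(r-1) + p(0) r + q(0) = 0, i.e. r^2 + (p(0) - 1) r + q(0) = 0, i.e. r^2 - 16 = 0.
Discriminant: (0)^2 - 4(-16) = 64, so r = (0 ± 8)/2.
Solving: r_1 = 4, r_2 = -4.

indicial: r^2 - 16 = 0; roots r_1 = 4, r_2 = -4


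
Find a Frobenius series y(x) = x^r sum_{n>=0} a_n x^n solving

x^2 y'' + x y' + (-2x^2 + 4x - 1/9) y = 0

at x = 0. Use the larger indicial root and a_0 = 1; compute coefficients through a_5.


Write in Frobenius form y'' + (p(x)/x) y' + (q(x)/x^2) y = 0:
  p(x) = 1,  q(x) = -2x^2 + 4x - 1/9.
Indicial equation: r(r-1) + (1) r + (-1/9) = 0 -> roots r_1 = 1/3, r_2 = -1/3.
Take r = r_1 = 1/3. Let y(x) = x^r sum_{n>=0} a_n x^n with a_0 = 1.
Substitute y = x^r sum a_n x^n and match x^{r+n}. The recurrence is
  D(n) a_n + 4 a_{n-1} - 2 a_{n-2} = 0,  where D(n) = (r+n)(r+n-1) + (1)(r+n) + (-1/9).
  a_n = [-4 a_{n-1} + 2 a_{n-2}] / D(n).
Since the indicial polynomial factors as (r - r_1)(r - r_2), D(n) = (r_1 + n - r_1)(r_1 + n - r_2) = n(n + 2/3).
Evaluating step by step (a_0 = 1):
  n = 1: D(1) = 1(1 + 2/3) = 5/3; numerator = -4(1) = -4; a_1 = (-4)/(5/3) = -12/5
  n = 2: D(2) = 2(2 + 2/3) = 16/3; numerator = -4(-12/5) + 2(1) = 58/5; a_2 = (58/5)/(16/3) = 87/40
  n = 3: D(3) = 3(3 + 2/3) = 11; numerator = -4(87/40) + 2(-12/5) = -27/2; a_3 = (-27/2)/(11) = -27/22
  n = 4: D(4) = 4(4 + 2/3) = 56/3; numerator = -4(-27/22) + 2(87/40) = 2037/220; a_4 = (2037/220)/(56/3) = 873/1760
  n = 5: D(5) = 5(5 + 2/3) = 85/3; numerator = -4(873/1760) + 2(-27/22) = -1953/440; a_5 = (-1953/440)/(85/3) = -5859/37400

r = 1/3; a_0 = 1; a_1 = -12/5; a_2 = 87/40; a_3 = -27/22; a_4 = 873/1760; a_5 = -5859/37400


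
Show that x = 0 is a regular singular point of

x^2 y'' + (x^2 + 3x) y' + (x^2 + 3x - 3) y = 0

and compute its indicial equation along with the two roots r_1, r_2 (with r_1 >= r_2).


Divide by x^2 to reach normal form y'' + P_1(x) y' + P_2(x) y = 0 with P_1(x) = 1 + 3/x and P_2(x) = 1 + 3/x - 3/x^2.
x = 0 is a singular point because the y'-coefficient 1 + 3/x has a pole at x = 0 and the y-coefficient 1 + 3/x - 3/x^2 has a pole at x = 0.
It is a regular singular point because x P_1(x) = p(x) = x + 3 and x^2 P_2(x) = q(x) = x^2 + 3x - 3 are polynomials, hence analytic at x = 0.
p(0) = 3,  q(0) = -3.
Indicial equation: r(r-1) + p(0) r + q(0) = 0, i.e. r^2 + (p(0) - 1) r + q(0) = 0, i.e. r^2 + 2 r - 3 = 0.
Discriminant: (2)^2 - 4(-3) = 16, so r = (-2 ± 4)/2.
Solving: r_1 = 1, r_2 = -3.

indicial: r^2 + 2 r - 3 = 0; roots r_1 = 1, r_2 = -3


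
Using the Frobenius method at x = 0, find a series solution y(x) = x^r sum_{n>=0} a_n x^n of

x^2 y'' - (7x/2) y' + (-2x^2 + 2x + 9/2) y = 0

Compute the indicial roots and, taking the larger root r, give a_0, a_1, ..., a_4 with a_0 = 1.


Write in Frobenius form y'' + (p(x)/x) y' + (q(x)/x^2) y = 0:
  p(x) = -7/2,  q(x) = -2x^2 + 2x + 9/2.
Indicial equation: r(r-1) + (-7/2) r + (9/2) = 0 -> roots r_1 = 3, r_2 = 3/2.
Take r = r_1 = 3. Let y(x) = x^r sum_{n>=0} a_n x^n with a_0 = 1.
Substitute y = x^r sum a_n x^n and match x^{r+n}. The recurrence is
  D(n) a_n + 2 a_{n-1} - 2 a_{n-2} = 0,  where D(n) = (r+n)(r+n-1) + (-7/2)(r+n) + (9/2).
  a_n = [-2 a_{n-1} + 2 a_{n-2}] / D(n).
Since the indicial polynomial factors as (r - r_1)(r - r_2), D(n) = (r_1 + n - r_1)(r_1 + n - r_2) = n(n + 3/2).
Evaluating step by step (a_0 = 1):
  n = 1: D(1) = 1(1 + 3/2) = 5/2; numerator = -2(1) = -2; a_1 = (-2)/(5/2) = -4/5
  n = 2: D(2) = 2(2 + 3/2) = 7; numerator = -2(-4/5) + 2(1) = 18/5; a_2 = (18/5)/(7) = 18/35
  n = 3: D(3) = 3(3 + 3/2) = 27/2; numerator = -2(18/35) + 2(-4/5) = -92/35; a_3 = (-92/35)/(27/2) = -184/945
  n = 4: D(4) = 4(4 + 3/2) = 22; numerator = -2(-184/945) + 2(18/35) = 268/189; a_4 = (268/189)/(22) = 134/2079

r = 3; a_0 = 1; a_1 = -4/5; a_2 = 18/35; a_3 = -184/945; a_4 = 134/2079


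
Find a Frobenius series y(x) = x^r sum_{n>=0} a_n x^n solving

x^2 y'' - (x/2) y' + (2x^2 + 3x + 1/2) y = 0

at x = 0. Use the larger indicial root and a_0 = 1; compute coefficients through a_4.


Write in Frobenius form y'' + (p(x)/x) y' + (q(x)/x^2) y = 0:
  p(x) = -1/2,  q(x) = 2x^2 + 3x + 1/2.
Indicial equation: r(r-1) + (-1/2) r + (1/2) = 0 -> roots r_1 = 1, r_2 = 1/2.
Take r = r_1 = 1. Let y(x) = x^r sum_{n>=0} a_n x^n with a_0 = 1.
Substitute y = x^r sum a_n x^n and match x^{r+n}. The recurrence is
  D(n) a_n + 3 a_{n-1} + 2 a_{n-2} = 0,  where D(n) = (r+n)(r+n-1) + (-1/2)(r+n) + (1/2).
  a_n = [-3 a_{n-1} - 2 a_{n-2}] / D(n).
Since the indicial polynomial factors as (r - r_1)(r - r_2), D(n) = (r_1 + n - r_1)(r_1 + n - r_2) = n(n + 1/2).
Evaluating step by step (a_0 = 1):
  n = 1: D(1) = 1(1 + 1/2) = 3/2; numerator = -3(1) = -3; a_1 = (-3)/(3/2) = -2
  n = 2: D(2) = 2(2 + 1/2) = 5; numerator = -3(-2) - 2(1) = 4; a_2 = (4)/(5) = 4/5
  n = 3: D(3) = 3(3 + 1/2) = 21/2; numerator = -3(4/5) - 2(-2) = 8/5; a_3 = (8/5)/(21/2) = 16/105
  n = 4: D(4) = 4(4 + 1/2) = 18; numerator = -3(16/105) - 2(4/5) = -72/35; a_4 = (-72/35)/(18) = -4/35

r = 1; a_0 = 1; a_1 = -2; a_2 = 4/5; a_3 = 16/105; a_4 = -4/35


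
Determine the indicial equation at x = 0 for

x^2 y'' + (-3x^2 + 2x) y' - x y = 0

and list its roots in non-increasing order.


Divide by x^2 to reach normal form y'' + P_1(x) y' + P_2(x) y = 0 with P_1(x) = -3 + 2/x and P_2(x) = -1/x.
x = 0 is a singular point because the y'-coefficient -3 + 2/x has a pole at x = 0 and the y-coefficient -1/x has a pole at x = 0.
It is a regular singular point because x P_1(x) = p(x) = 2 - 3x and x^2 P_2(x) = q(x) = -x are polynomials, hence analytic at x = 0.
p(0) = 2,  q(0) = 0.
Indicial equation: r(r-1) + p(0) r + q(0) = 0, i.e. r^2 + (p(0) - 1) r + q(0) = 0, i.e. r^2 + 1 r = 0.
Discriminant: (1)^2 - 4(0) = 1, so r = (-1 ± 1)/2.
Solving: r_1 = 0, r_2 = -1.

indicial: r^2 + 1 r = 0; roots r_1 = 0, r_2 = -1


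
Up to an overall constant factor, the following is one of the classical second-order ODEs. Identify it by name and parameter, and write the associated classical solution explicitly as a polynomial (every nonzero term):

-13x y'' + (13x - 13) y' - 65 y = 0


All three coefficients share the factor -13; dividing through by -13 gives  x y'' + (1 - x) y' + 5 y = 0.
This matches the Laguerre equation x y'' + (1 - x) y' + n y = 0 with n = 5; the polynomial solution is L_5(x).
With y = sum_k a_k x^k, matching x^k gives (k+1)k a_{k+1} + (k+1) a_{k+1} - k a_k + n a_k = 0, i.e. (k+1)^2 a_{k+1} = (k - n) a_k = (k - 5) a_k. The right side vanishes at k = 5, so the series terminates at degree 5.
Standard normalization L_n(0) = 1 gives a_0 = 1. Work upward with a_{k+1} = (k - 5) a_k / (k+1)^2:
  a_1 = (0 - 5)(1) / 1^2 = -5/1 = -5
  a_2 = (1 - 5)(-5) / 2^2 = 20/4 = 5
  a_3 = (2 - 5)(5) / 3^2 = -15/9 = -5/3
  a_4 = (3 - 5)(-5/3) / 4^2 = (10/3)/16 = 5/24
  a_5 = (4 - 5)(5/24) / 5^2 = (-5/24)/25 = -1/120
Hence L_5(x) = -x^5/120 + 5 x^4/24 - 5 x^3/3 + 5 x^2 - 5 x + 1.

L_5(x); series = -x^5/120 + 5 x^4/24 - 5 x^3/3 + 5 x^2 - 5 x + 1


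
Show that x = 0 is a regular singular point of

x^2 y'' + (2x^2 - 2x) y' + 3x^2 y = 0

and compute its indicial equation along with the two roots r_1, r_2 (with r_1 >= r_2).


Divide by x^2 to reach normal form y'' + P_1(x) y' + P_2(x) y = 0 with P_1(x) = 2 - 2/x and P_2(x) = 3.
x = 0 is a singular point because the y'-coefficient 2 - 2/x has a pole at x = 0.
It is a regular singular point because x P_1(x) = p(x) = 2x - 2 and x^2 P_2(x) = q(x) = 3x^2 are polynomials, hence analytic at x = 0.
p(0) = -2,  q(0) = 0.
Indicial equation: r(r-1) + p(0) r + q(0) = 0, i.e. r^2 + (p(0) - 1) r + q(0) = 0, i.e. r^2 - 3 r = 0.
Discriminant: (-3)^2 - 4(0) = 9, so r = (3 ± 3)/2.
Solving: r_1 = 3, r_2 = 0.

indicial: r^2 - 3 r = 0; roots r_1 = 3, r_2 = 0


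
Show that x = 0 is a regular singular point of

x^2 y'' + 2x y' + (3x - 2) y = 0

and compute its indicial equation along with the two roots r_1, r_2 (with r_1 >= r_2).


Divide by x^2 to reach normal form y'' + P_1(x) y' + P_2(x) y = 0 with P_1(x) = 2/x and P_2(x) = 3/x - 2/x^2.
x = 0 is a singular point because the y'-coefficient 2/x has a pole at x = 0 and the y-coefficient 3/x - 2/x^2 has a pole at x = 0.
It is a regular singular point because x P_1(x) = p(x) = 2 and x^2 P_2(x) = q(x) = 3x - 2 are polynomials, hence analytic at x = 0.
p(0) = 2,  q(0) = -2.
Indicial equation: r(r-1) + p(0) r + q(0) = 0, i.e. r^2 + (p(0) - 1) r + q(0) = 0, i.e. r^2 + 1 r - 2 = 0.
Discriminant: (1)^2 - 4(-2) = 9, so r = (-1 ± 3)/2.
Solving: r_1 = 1, r_2 = -2.

indicial: r^2 + 1 r - 2 = 0; roots r_1 = 1, r_2 = -2


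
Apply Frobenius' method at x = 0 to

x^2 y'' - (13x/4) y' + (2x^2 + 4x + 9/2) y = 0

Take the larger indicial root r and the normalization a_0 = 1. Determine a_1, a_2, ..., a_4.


Write in Frobenius form y'' + (p(x)/x) y' + (q(x)/x^2) y = 0:
  p(x) = -13/4,  q(x) = 2x^2 + 4x + 9/2.
Indicial equation: r(r-1) + (-13/4) r + (9/2) = 0 -> roots r_1 = 9/4, r_2 = 2.
Take r = r_1 = 9/4. Let y(x) = x^r sum_{n>=0} a_n x^n with a_0 = 1.
Substitute y = x^r sum a_n x^n and match x^{r+n}. The recurrence is
  D(n) a_n + 4 a_{n-1} + 2 a_{n-2} = 0,  where D(n) = (r+n)(r+n-1) + (-13/4)(r+n) + (9/2).
  a_n = [-4 a_{n-1} - 2 a_{n-2}] / D(n).
Since the indicial polynomial factors as (r - r_1)(r - r_2), D(n) = (r_1 + n - r_1)(r_1 + n - r_2) = n(n + 1/4).
Evaluating step by step (a_0 = 1):
  n = 1: D(1) = 1(1 + 1/4) = 5/4; numerator = -4(1) = -4; a_1 = (-4)/(5/4) = -16/5
  n = 2: D(2) = 2(2 + 1/4) = 9/2; numerator = -4(-16/5) - 2(1) = 54/5; a_2 = (54/5)/(9/2) = 12/5
  n = 3: D(3) = 3(3 + 1/4) = 39/4; numerator = -4(12/5) - 2(-16/5) = -16/5; a_3 = (-16/5)/(39/4) = -64/195
  n = 4: D(4) = 4(4 + 1/4) = 17; numerator = -4(-64/195) - 2(12/5) = -136/39; a_4 = (-136/39)/(17) = -8/39

r = 9/4; a_0 = 1; a_1 = -16/5; a_2 = 12/5; a_3 = -64/195; a_4 = -8/39


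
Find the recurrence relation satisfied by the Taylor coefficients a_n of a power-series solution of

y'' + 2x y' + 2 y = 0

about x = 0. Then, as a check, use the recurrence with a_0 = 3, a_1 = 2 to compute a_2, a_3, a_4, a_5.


Substitute y = sum_n a_n x^n.
y''(x) has coefficient (n+2)(n+1) a_{n+2} at x^n;
2 x y'(x) has coefficient 2 n a_n at x^n (shift);
2 y(x) has coefficient 2 a_n at x^n.
Matching x^n: (n+2)(n+1) a_{n+2} + (2n + 2) a_n = 0.
Thus a_{n+2} = (-2n - 2) / ((n+1)(n+2)) * a_n.

Check with a_0 = 3, a_1 = 2 (apply the recurrence for n = 0, 1, 2, 3): a_0 = 3, a_1 = 2, a_2 = -3, a_3 = -4/3, a_4 = 3/2, a_5 = 8/15.

a_(n+2) = (-2n - 2) / ((n+1)(n+2)) * a_n; check: a_0 = 3, a_1 = 2, a_2 = -3, a_3 = -4/3, a_4 = 3/2, a_5 = 8/15


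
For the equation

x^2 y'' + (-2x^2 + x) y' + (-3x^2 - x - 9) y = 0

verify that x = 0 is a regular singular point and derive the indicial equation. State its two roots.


Divide by x^2 to reach normal form y'' + P_1(x) y' + P_2(x) y = 0 with P_1(x) = -2 + 1/x and P_2(x) = -3 - 1/x - 9/x^2.
x = 0 is a singular point because the y'-coefficient -2 + 1/x has a pole at x = 0 and the y-coefficient -3 - 1/x - 9/x^2 has a pole at x = 0.
It is a regular singular point because x P_1(x) = p(x) = 1 - 2x and x^2 P_2(x) = q(x) = -3x^2 - x - 9 are polynomials, hence analytic at x = 0.
p(0) = 1,  q(0) = -9.
Indicial equation: r(r-1) + p(0) r + q(0) = 0, i.e. r^2 + (p(0) - 1) r + q(0) = 0, i.e. r^2 - 9 = 0.
Discriminant: (0)^2 - 4(-9) = 36, so r = (0 ± 6)/2.
Solving: r_1 = 3, r_2 = -3.

indicial: r^2 - 9 = 0; roots r_1 = 3, r_2 = -3


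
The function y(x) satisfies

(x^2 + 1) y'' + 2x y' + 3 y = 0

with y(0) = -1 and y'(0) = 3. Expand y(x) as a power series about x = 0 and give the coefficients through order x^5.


Ansatz: y(x) = sum_{n>=0} a_n x^n, so y'(x) = sum_{n>=1} n a_n x^(n-1) and y''(x) = sum_{n>=2} n(n-1) a_n x^(n-2).
Substitute into P(x) y'' + Q(x) y' + R(x) y = 0 with P(x) = x^2 + 1, Q(x) = 2x, R(x) = 3, and match powers of x.
Initial conditions: a_0 = -1, a_1 = 3.
Setting the coefficient of each power of x to zero and solving order by order (substituting the coefficients already found):
  x^0: 2 a_2 + 3 a_0 = 0  ->  2 a_2 = -3 a_0 = 3  ->  a_2 = 3/2
  x^1: 6 a_3 + 5 a_1 = 0  ->  6 a_3 = -5 a_1 = -15  ->  a_3 = -5/2
  x^2: 12 a_4 + 9 a_2 = 0  ->  12 a_4 = -9 a_2 = -27/2  ->  a_4 = -9/8
  x^3: 20 a_5 + 15 a_3 = 0  ->  20 a_5 = -15 a_3 = 75/2  ->  a_5 = 15/8
Truncated series: y(x) = -1 + 3 x + (3/2) x^2 - (5/2) x^3 - (9/8) x^4 + (15/8) x^5 + O(x^6).

a_0 = -1; a_1 = 3; a_2 = 3/2; a_3 = -5/2; a_4 = -9/8; a_5 = 15/8


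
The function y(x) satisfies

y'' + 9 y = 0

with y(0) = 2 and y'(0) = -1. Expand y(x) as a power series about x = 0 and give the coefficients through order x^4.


Ansatz: y(x) = sum_{n>=0} a_n x^n, so y'(x) = sum_{n>=1} n a_n x^(n-1) and y''(x) = sum_{n>=2} n(n-1) a_n x^(n-2).
Substitute into P(x) y'' + Q(x) y' + R(x) y = 0 with P(x) = 1, Q(x) = 0, R(x) = 9, and match powers of x.
Initial conditions: a_0 = 2, a_1 = -1.
Setting the coefficient of each power of x to zero and solving order by order (substituting the coefficients already found):
  x^0: 2 a_2 + 9 a_0 = 0  ->  2 a_2 = -9 a_0 = -18  ->  a_2 = -9
  x^1: 6 a_3 + 9 a_1 = 0  ->  6 a_3 = -9 a_1 = 9  ->  a_3 = 3/2
  x^2: 12 a_4 + 9 a_2 = 0  ->  12 a_4 = -9 a_2 = 81  ->  a_4 = 27/4
Truncated series: y(x) = 2 - x - 9 x^2 + (3/2) x^3 + (27/4) x^4 + O(x^5).

a_0 = 2; a_1 = -1; a_2 = -9; a_3 = 3/2; a_4 = 27/4


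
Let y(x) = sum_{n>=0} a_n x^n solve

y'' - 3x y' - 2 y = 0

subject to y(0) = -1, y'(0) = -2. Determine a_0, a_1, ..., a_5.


Ansatz: y(x) = sum_{n>=0} a_n x^n, so y'(x) = sum_{n>=1} n a_n x^(n-1) and y''(x) = sum_{n>=2} n(n-1) a_n x^(n-2).
Substitute into P(x) y'' + Q(x) y' + R(x) y = 0 with P(x) = 1, Q(x) = -3x, R(x) = -2, and match powers of x.
Initial conditions: a_0 = -1, a_1 = -2.
Setting the coefficient of each power of x to zero and solving order by order (substituting the coefficients already found):
  x^0: 2 a_2 - 2 a_0 = 0  ->  2 a_2 = 2 a_0 = -2  ->  a_2 = -1
  x^1: 6 a_3 - 5 a_1 = 0  ->  6 a_3 = 5 a_1 = -10  ->  a_3 = -5/3
  x^2: 12 a_4 - 8 a_2 = 0  ->  12 a_4 = 8 a_2 = -8  ->  a_4 = -2/3
  x^3: 20 a_5 - 11 a_3 = 0  ->  20 a_5 = 11 a_3 = -55/3  ->  a_5 = -11/12
Truncated series: y(x) = -1 - 2 x - x^2 - (5/3) x^3 - (2/3) x^4 - (11/12) x^5 + O(x^6).

a_0 = -1; a_1 = -2; a_2 = -1; a_3 = -5/3; a_4 = -2/3; a_5 = -11/12


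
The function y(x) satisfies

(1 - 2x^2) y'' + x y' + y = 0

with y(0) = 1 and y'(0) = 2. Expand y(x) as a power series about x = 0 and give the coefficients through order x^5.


Ansatz: y(x) = sum_{n>=0} a_n x^n, so y'(x) = sum_{n>=1} n a_n x^(n-1) and y''(x) = sum_{n>=2} n(n-1) a_n x^(n-2).
Substitute into P(x) y'' + Q(x) y' + R(x) y = 0 with P(x) = 1 - 2x^2, Q(x) = x, R(x) = 1, and match powers of x.
Initial conditions: a_0 = 1, a_1 = 2.
Setting the coefficient of each power of x to zero and solving order by order (substituting the coefficients already found):
  x^0: 2 a_2 + a_0 = 0  ->  2 a_2 = -a_0 = -1  ->  a_2 = -1/2
  x^1: 6 a_3 + 2 a_1 = 0  ->  6 a_3 = -2 a_1 = -4  ->  a_3 = -2/3
  x^2: 12 a_4 - a_2 = 0  ->  12 a_4 = a_2 = -1/2  ->  a_4 = -1/24
  x^3: 20 a_5 - 8 a_3 = 0  ->  20 a_5 = 8 a_3 = -16/3  ->  a_5 = -4/15
Truncated series: y(x) = 1 + 2 x - (1/2) x^2 - (2/3) x^3 - (1/24) x^4 - (4/15) x^5 + O(x^6).

a_0 = 1; a_1 = 2; a_2 = -1/2; a_3 = -2/3; a_4 = -1/24; a_5 = -4/15


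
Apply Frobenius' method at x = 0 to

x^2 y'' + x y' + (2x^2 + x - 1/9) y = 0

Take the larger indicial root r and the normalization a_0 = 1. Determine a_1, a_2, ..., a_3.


Write in Frobenius form y'' + (p(x)/x) y' + (q(x)/x^2) y = 0:
  p(x) = 1,  q(x) = 2x^2 + x - 1/9.
Indicial equation: r(r-1) + (1) r + (-1/9) = 0 -> roots r_1 = 1/3, r_2 = -1/3.
Take r = r_1 = 1/3. Let y(x) = x^r sum_{n>=0} a_n x^n with a_0 = 1.
Substitute y = x^r sum a_n x^n and match x^{r+n}. The recurrence is
  D(n) a_n + 1 a_{n-1} + 2 a_{n-2} = 0,  where D(n) = (r+n)(r+n-1) + (1)(r+n) + (-1/9).
  a_n = [-1 a_{n-1} - 2 a_{n-2}] / D(n).
Since the indicial polynomial factors as (r - r_1)(r - r_2), D(n) = (r_1 + n - r_1)(r_1 + n - r_2) = n(n + 2/3).
Evaluating step by step (a_0 = 1):
  n = 1: D(1) = 1(1 + 2/3) = 5/3; numerator = -1(1) = -1; a_1 = (-1)/(5/3) = -3/5
  n = 2: D(2) = 2(2 + 2/3) = 16/3; numerator = -1(-3/5) - 2(1) = -7/5; a_2 = (-7/5)/(16/3) = -21/80
  n = 3: D(3) = 3(3 + 2/3) = 11; numerator = -1(-21/80) - 2(-3/5) = 117/80; a_3 = (117/80)/(11) = 117/880

r = 1/3; a_0 = 1; a_1 = -3/5; a_2 = -21/80; a_3 = 117/880


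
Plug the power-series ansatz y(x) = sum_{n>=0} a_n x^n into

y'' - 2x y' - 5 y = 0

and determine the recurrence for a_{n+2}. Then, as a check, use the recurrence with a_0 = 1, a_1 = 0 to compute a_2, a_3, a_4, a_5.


Substitute y = sum_n a_n x^n.
y''(x) has coefficient (n+2)(n+1) a_{n+2} at x^n;
-2 x y'(x) has coefficient -2 n a_n at x^n (shift);
-5 y(x) has coefficient -5 a_n at x^n.
Matching x^n: (n+2)(n+1) a_{n+2} + (-2n - 5) a_n = 0.
Thus a_{n+2} = (2n + 5) / ((n+1)(n+2)) * a_n.

Check with a_0 = 1, a_1 = 0 (apply the recurrence for n = 0, 1, 2, 3): a_0 = 1, a_1 = 0, a_2 = 5/2, a_3 = 0, a_4 = 15/8, a_5 = 0.

a_(n+2) = (2n + 5) / ((n+1)(n+2)) * a_n; check: a_0 = 1, a_1 = 0, a_2 = 5/2, a_3 = 0, a_4 = 15/8, a_5 = 0


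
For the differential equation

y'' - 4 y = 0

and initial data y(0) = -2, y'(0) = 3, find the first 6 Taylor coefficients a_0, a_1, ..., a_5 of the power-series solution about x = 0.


Ansatz: y(x) = sum_{n>=0} a_n x^n, so y'(x) = sum_{n>=1} n a_n x^(n-1) and y''(x) = sum_{n>=2} n(n-1) a_n x^(n-2).
Substitute into P(x) y'' + Q(x) y' + R(x) y = 0 with P(x) = 1, Q(x) = 0, R(x) = -4, and match powers of x.
Initial conditions: a_0 = -2, a_1 = 3.
Setting the coefficient of each power of x to zero and solving order by order (substituting the coefficients already found):
  x^0: 2 a_2 - 4 a_0 = 0  ->  2 a_2 = 4 a_0 = -8  ->  a_2 = -4
  x^1: 6 a_3 - 4 a_1 = 0  ->  6 a_3 = 4 a_1 = 12  ->  a_3 = 2
  x^2: 12 a_4 - 4 a_2 = 0  ->  12 a_4 = 4 a_2 = -16  ->  a_4 = -4/3
  x^3: 20 a_5 - 4 a_3 = 0  ->  20 a_5 = 4 a_3 = 8  ->  a_5 = 2/5
Truncated series: y(x) = -2 + 3 x - 4 x^2 + 2 x^3 - (4/3) x^4 + (2/5) x^5 + O(x^6).

a_0 = -2; a_1 = 3; a_2 = -4; a_3 = 2; a_4 = -4/3; a_5 = 2/5


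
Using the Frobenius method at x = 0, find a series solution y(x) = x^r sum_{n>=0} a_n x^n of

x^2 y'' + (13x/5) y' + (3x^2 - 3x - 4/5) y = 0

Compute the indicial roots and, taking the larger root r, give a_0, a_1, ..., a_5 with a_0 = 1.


Write in Frobenius form y'' + (p(x)/x) y' + (q(x)/x^2) y = 0:
  p(x) = 13/5,  q(x) = 3x^2 - 3x - 4/5.
Indicial equation: r(r-1) + (13/5) r + (-4/5) = 0 -> roots r_1 = 2/5, r_2 = -2.
Take r = r_1 = 2/5. Let y(x) = x^r sum_{n>=0} a_n x^n with a_0 = 1.
Substitute y = x^r sum a_n x^n and match x^{r+n}. The recurrence is
  D(n) a_n - 3 a_{n-1} + 3 a_{n-2} = 0,  where D(n) = (r+n)(r+n-1) + (13/5)(r+n) + (-4/5).
  a_n = [3 a_{n-1} - 3 a_{n-2}] / D(n).
Since the indicial polynomial factors as (r - r_1)(r - r_2), D(n) = (r_1 + n - r_1)(r_1 + n - r_2) = n(n + 12/5).
Evaluating step by step (a_0 = 1):
  n = 1: D(1) = 1(1 + 12/5) = 17/5; numerator = 3(1) = 3; a_1 = (3)/(17/5) = 15/17
  n = 2: D(2) = 2(2 + 12/5) = 44/5; numerator = 3(15/17) - 3(1) = -6/17; a_2 = (-6/17)/(44/5) = -15/374
  n = 3: D(3) = 3(3 + 12/5) = 81/5; numerator = 3(-15/374) - 3(15/17) = -1035/374; a_3 = (-1035/374)/(81/5) = -575/3366
  n = 4: D(4) = 4(4 + 12/5) = 128/5; numerator = 3(-575/3366) - 3(-15/374) = -20/51; a_4 = (-20/51)/(128/5) = -25/1632
  n = 5: D(5) = 5(5 + 12/5) = 37; numerator = 3(-25/1632) - 3(-575/3366) = 8375/17952; a_5 = (8375/17952)/(37) = 8375/664224

r = 2/5; a_0 = 1; a_1 = 15/17; a_2 = -15/374; a_3 = -575/3366; a_4 = -25/1632; a_5 = 8375/664224


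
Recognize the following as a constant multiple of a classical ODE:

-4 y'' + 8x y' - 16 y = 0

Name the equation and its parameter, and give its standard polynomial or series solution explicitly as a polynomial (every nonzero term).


All three coefficients share the factor -4; dividing through by -4 gives  y'' - 2x y' + 4 y = 0.
This matches the Hermite equation y'' - 2x y' + 2n y = 0 with 2n = 4, so n = 2; the polynomial solution is H_2(x).
With y = sum_k a_k x^k, matching x^k gives (k+2)(k+1) a_{k+2} = 2(k - n) a_k = 2(k - 2) a_k. The right side vanishes at k = 2, so the series with the parity of 2 terminates at degree 2.
Standard normalization: leading coefficient of H_n is 2^n, so a_2 = 2^2 = 4. Work downward with a_k = (k+1)(k+2) a_{k+2} / (2(k - n)):
  a_0 = (1)(2)(4) / (2(0 - 2)) = 8/(-4) = -2
Hence H_2(x) = 4 x^2 - 2.

H_2(x); series = 4 x^2 - 2


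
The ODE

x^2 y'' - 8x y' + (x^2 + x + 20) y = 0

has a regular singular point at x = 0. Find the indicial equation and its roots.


Divide by x^2 to reach normal form y'' + P_1(x) y' + P_2(x) y = 0 with P_1(x) = -8/x and P_2(x) = 1 + 1/x + 20/x^2.
x = 0 is a singular point because the y'-coefficient -8/x has a pole at x = 0 and the y-coefficient 1 + 1/x + 20/x^2 has a pole at x = 0.
It is a regular singular point because x P_1(x) = p(x) = -8 and x^2 P_2(x) = q(x) = x^2 + x + 20 are polynomials, hence analytic at x = 0.
p(0) = -8,  q(0) = 20.
Indicial equation: r(r-1) + p(0) r + q(0) = 0, i.e. r^2 + (p(0) - 1) r + q(0) = 0, i.e. r^2 - 9 r + 20 = 0.
Discriminant: (-9)^2 - 4(20) = 1, so r = (9 ± 1)/2.
Solving: r_1 = 5, r_2 = 4.

indicial: r^2 - 9 r + 20 = 0; roots r_1 = 5, r_2 = 4


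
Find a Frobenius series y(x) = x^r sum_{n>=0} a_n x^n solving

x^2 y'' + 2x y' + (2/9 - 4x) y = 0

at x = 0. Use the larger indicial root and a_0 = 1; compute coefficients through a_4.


Write in Frobenius form y'' + (p(x)/x) y' + (q(x)/x^2) y = 0:
  p(x) = 2,  q(x) = 2/9 - 4x.
Indicial equation: r(r-1) + (2) r + (2/9) = 0 -> roots r_1 = -1/3, r_2 = -2/3.
Take r = r_1 = -1/3. Let y(x) = x^r sum_{n>=0} a_n x^n with a_0 = 1.
Substitute y = x^r sum a_n x^n and match x^{r+n}. The recurrence is
  D(n) a_n - 4 a_{n-1} = 0,  where D(n) = (r+n)(r+n-1) + (2)(r+n) + (2/9).
  a_n = 4 / D(n) * a_{n-1}.
Since the indicial polynomial factors as (r - r_1)(r - r_2), D(n) = (r_1 + n - r_1)(r_1 + n - r_2) = n(n + 1/3).
Evaluating step by step (a_0 = 1):
  n = 1: D(1) = 1(1 + 1/3) = 4/3; numerator = 4(1) = 4; a_1 = (4)/(4/3) = 3
  n = 2: D(2) = 2(2 + 1/3) = 14/3; numerator = 4(3) = 12; a_2 = (12)/(14/3) = 18/7
  n = 3: D(3) = 3(3 + 1/3) = 10; numerator = 4(18/7) = 72/7; a_3 = (72/7)/(10) = 36/35
  n = 4: D(4) = 4(4 + 1/3) = 52/3; numerator = 4(36/35) = 144/35; a_4 = (144/35)/(52/3) = 108/455

r = -1/3; a_0 = 1; a_1 = 3; a_2 = 18/7; a_3 = 36/35; a_4 = 108/455


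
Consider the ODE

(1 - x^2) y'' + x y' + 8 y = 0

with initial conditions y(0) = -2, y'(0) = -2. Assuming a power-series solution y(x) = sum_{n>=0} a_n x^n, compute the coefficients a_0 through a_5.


Ansatz: y(x) = sum_{n>=0} a_n x^n, so y'(x) = sum_{n>=1} n a_n x^(n-1) and y''(x) = sum_{n>=2} n(n-1) a_n x^(n-2).
Substitute into P(x) y'' + Q(x) y' + R(x) y = 0 with P(x) = 1 - x^2, Q(x) = x, R(x) = 8, and match powers of x.
Initial conditions: a_0 = -2, a_1 = -2.
Setting the coefficient of each power of x to zero and solving order by order (substituting the coefficients already found):
  x^0: 2 a_2 + 8 a_0 = 0  ->  2 a_2 = -8 a_0 = 16  ->  a_2 = 8
  x^1: 6 a_3 + 9 a_1 = 0  ->  6 a_3 = -9 a_1 = 18  ->  a_3 = 3
  x^2: 12 a_4 + 8 a_2 = 0  ->  12 a_4 = -8 a_2 = -64  ->  a_4 = -16/3
  x^3: 20 a_5 + 5 a_3 = 0  ->  20 a_5 = -5 a_3 = -15  ->  a_5 = -3/4
Truncated series: y(x) = -2 - 2 x + 8 x^2 + 3 x^3 - (16/3) x^4 - (3/4) x^5 + O(x^6).

a_0 = -2; a_1 = -2; a_2 = 8; a_3 = 3; a_4 = -16/3; a_5 = -3/4


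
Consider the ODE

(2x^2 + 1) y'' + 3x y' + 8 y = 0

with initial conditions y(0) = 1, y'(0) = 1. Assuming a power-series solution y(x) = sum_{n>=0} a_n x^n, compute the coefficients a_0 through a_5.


Ansatz: y(x) = sum_{n>=0} a_n x^n, so y'(x) = sum_{n>=1} n a_n x^(n-1) and y''(x) = sum_{n>=2} n(n-1) a_n x^(n-2).
Substitute into P(x) y'' + Q(x) y' + R(x) y = 0 with P(x) = 2x^2 + 1, Q(x) = 3x, R(x) = 8, and match powers of x.
Initial conditions: a_0 = 1, a_1 = 1.
Setting the coefficient of each power of x to zero and solving order by order (substituting the coefficients already found):
  x^0: 2 a_2 + 8 a_0 = 0  ->  2 a_2 = -8 a_0 = -8  ->  a_2 = -4
  x^1: 6 a_3 + 11 a_1 = 0  ->  6 a_3 = -11 a_1 = -11  ->  a_3 = -11/6
  x^2: 12 a_4 + 18 a_2 = 0  ->  12 a_4 = -18 a_2 = 72  ->  a_4 = 6
  x^3: 20 a_5 + 29 a_3 = 0  ->  20 a_5 = -29 a_3 = 319/6  ->  a_5 = 319/120
Truncated series: y(x) = 1 + x - 4 x^2 - (11/6) x^3 + 6 x^4 + (319/120) x^5 + O(x^6).

a_0 = 1; a_1 = 1; a_2 = -4; a_3 = -11/6; a_4 = 6; a_5 = 319/120


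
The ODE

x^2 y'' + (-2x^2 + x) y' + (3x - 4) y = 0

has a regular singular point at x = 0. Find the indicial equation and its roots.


Divide by x^2 to reach normal form y'' + P_1(x) y' + P_2(x) y = 0 with P_1(x) = -2 + 1/x and P_2(x) = 3/x - 4/x^2.
x = 0 is a singular point because the y'-coefficient -2 + 1/x has a pole at x = 0 and the y-coefficient 3/x - 4/x^2 has a pole at x = 0.
It is a regular singular point because x P_1(x) = p(x) = 1 - 2x and x^2 P_2(x) = q(x) = 3x - 4 are polynomials, hence analytic at x = 0.
p(0) = 1,  q(0) = -4.
Indicial equation: r(r-1) + p(0) r + q(0) = 0, i.e. r^2 + (p(0) - 1) r + q(0) = 0, i.e. r^2 - 4 = 0.
Discriminant: (0)^2 - 4(-4) = 16, so r = (0 ± 4)/2.
Solving: r_1 = 2, r_2 = -2.

indicial: r^2 - 4 = 0; roots r_1 = 2, r_2 = -2


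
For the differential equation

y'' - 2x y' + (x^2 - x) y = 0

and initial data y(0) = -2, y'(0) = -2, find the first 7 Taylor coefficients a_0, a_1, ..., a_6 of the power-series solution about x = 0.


Ansatz: y(x) = sum_{n>=0} a_n x^n, so y'(x) = sum_{n>=1} n a_n x^(n-1) and y''(x) = sum_{n>=2} n(n-1) a_n x^(n-2).
Substitute into P(x) y'' + Q(x) y' + R(x) y = 0 with P(x) = 1, Q(x) = -2x, R(x) = x^2 - x, and match powers of x.
Initial conditions: a_0 = -2, a_1 = -2.
Setting the coefficient of each power of x to zero and solving order by order (substituting the coefficients already found):
  x^0: 2 a_2 = 0  ->  a_2 = 0
  x^1: 6 a_3 - 2 a_1 - a_0 = 0  ->  6 a_3 = 2 a_1 + a_0 = -6  ->  a_3 = -1
  x^2: 12 a_4 - 4 a_2 - a_1 + a_0 = 0  ->  12 a_4 = 4 a_2 + a_1 - a_0 = 0  ->  a_4 = 0
  x^3: 20 a_5 - 6 a_3 - a_2 + a_1 = 0  ->  20 a_5 = 6 a_3 + a_2 - a_1 = -4  ->  a_5 = -1/5
  x^4: 30 a_6 - 8 a_4 - a_3 + a_2 = 0  ->  30 a_6 = 8 a_4 + a_3 - a_2 = -1  ->  a_6 = -1/30
Truncated series: y(x) = -2 - 2 x - x^3 - (1/5) x^5 - (1/30) x^6 + O(x^7).

a_0 = -2; a_1 = -2; a_2 = 0; a_3 = -1; a_4 = 0; a_5 = -1/5; a_6 = -1/30


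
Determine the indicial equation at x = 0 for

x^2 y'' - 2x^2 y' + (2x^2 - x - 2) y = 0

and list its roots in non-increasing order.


Divide by x^2 to reach normal form y'' + P_1(x) y' + P_2(x) y = 0 with P_1(x) = -2 and P_2(x) = 2 - 1/x - 2/x^2.
x = 0 is a singular point because the y-coefficient 2 - 1/x - 2/x^2 has a pole at x = 0.
It is a regular singular point because x P_1(x) = p(x) = -2x and x^2 P_2(x) = q(x) = 2x^2 - x - 2 are polynomials, hence analytic at x = 0.
p(0) = 0,  q(0) = -2.
Indicial equation: r(r-1) + p(0) r + q(0) = 0, i.e. r^2 + (p(0) - 1) r + q(0) = 0, i.e. r^2 - 1 r - 2 = 0.
Discriminant: (-1)^2 - 4(-2) = 9, so r = (1 ± 3)/2.
Solving: r_1 = 2, r_2 = -1.

indicial: r^2 - 1 r - 2 = 0; roots r_1 = 2, r_2 = -1


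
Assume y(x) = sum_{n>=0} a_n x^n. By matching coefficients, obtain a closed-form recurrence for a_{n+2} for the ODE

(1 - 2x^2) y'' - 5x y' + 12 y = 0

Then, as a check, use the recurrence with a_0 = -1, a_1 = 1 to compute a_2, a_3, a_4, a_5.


Substitute y = sum_n a_n x^n.
(1 - 2 x^2) y'' contributes (n+2)(n+1) a_{n+2} - 2 n(n-1) a_n at x^n.
-5 x y'(x) contributes -5 n a_n at x^n.
12 y(x) contributes 12 a_n at x^n.
Matching x^n: (n+2)(n+1) a_{n+2} + (-2 n(n-1) - 5 n + 12) a_n = 0.
Thus a_{n+2} = (2 n(n-1) + 5 n - 12) / ((n+1)(n+2)) * a_n.

Check with a_0 = -1, a_1 = 1 (apply the recurrence for n = 0, 1, 2, 3): a_0 = -1, a_1 = 1, a_2 = 6, a_3 = -7/6, a_4 = 1, a_5 = -7/8.

a_(n+2) = (2 n(n-1) + 5 n - 12) / ((n+1)(n+2)) * a_n; check: a_0 = -1, a_1 = 1, a_2 = 6, a_3 = -7/6, a_4 = 1, a_5 = -7/8


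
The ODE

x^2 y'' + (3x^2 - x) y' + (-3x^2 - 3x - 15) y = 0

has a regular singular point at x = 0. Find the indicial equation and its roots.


Divide by x^2 to reach normal form y'' + P_1(x) y' + P_2(x) y = 0 with P_1(x) = 3 - 1/x and P_2(x) = -3 - 3/x - 15/x^2.
x = 0 is a singular point because the y'-coefficient 3 - 1/x has a pole at x = 0 and the y-coefficient -3 - 3/x - 15/x^2 has a pole at x = 0.
It is a regular singular point because x P_1(x) = p(x) = 3x - 1 and x^2 P_2(x) = q(x) = -3x^2 - 3x - 15 are polynomials, hence analytic at x = 0.
p(0) = -1,  q(0) = -15.
Indicial equation: r(r-1) + p(0) r + q(0) = 0, i.e. r^2 + (p(0) - 1) r + q(0) = 0, i.e. r^2 - 2 r - 15 = 0.
Discriminant: (-2)^2 - 4(-15) = 64, so r = (2 ± 8)/2.
Solving: r_1 = 5, r_2 = -3.

indicial: r^2 - 2 r - 15 = 0; roots r_1 = 5, r_2 = -3


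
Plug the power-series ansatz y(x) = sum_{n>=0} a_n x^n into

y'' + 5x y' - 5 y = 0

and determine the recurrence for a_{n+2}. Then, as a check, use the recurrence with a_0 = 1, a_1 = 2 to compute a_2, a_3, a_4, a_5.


Substitute y = sum_n a_n x^n.
y''(x) has coefficient (n+2)(n+1) a_{n+2} at x^n;
5 x y'(x) has coefficient 5 n a_n at x^n (shift);
-5 y(x) has coefficient -5 a_n at x^n.
Matching x^n: (n+2)(n+1) a_{n+2} + (5n - 5) a_n = 0.
Thus a_{n+2} = (-5n + 5) / ((n+1)(n+2)) * a_n.

Check with a_0 = 1, a_1 = 2 (apply the recurrence for n = 0, 1, 2, 3): a_0 = 1, a_1 = 2, a_2 = 5/2, a_3 = 0, a_4 = -25/24, a_5 = 0.

a_(n+2) = (-5n + 5) / ((n+1)(n+2)) * a_n; check: a_0 = 1, a_1 = 2, a_2 = 5/2, a_3 = 0, a_4 = -25/24, a_5 = 0


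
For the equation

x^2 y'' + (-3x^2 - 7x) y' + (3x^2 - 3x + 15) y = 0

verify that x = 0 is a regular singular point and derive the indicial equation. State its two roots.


Divide by x^2 to reach normal form y'' + P_1(x) y' + P_2(x) y = 0 with P_1(x) = -3 - 7/x and P_2(x) = 3 - 3/x + 15/x^2.
x = 0 is a singular point because the y'-coefficient -3 - 7/x has a pole at x = 0 and the y-coefficient 3 - 3/x + 15/x^2 has a pole at x = 0.
It is a regular singular point because x P_1(x) = p(x) = -3x - 7 and x^2 P_2(x) = q(x) = 3x^2 - 3x + 15 are polynomials, hence analytic at x = 0.
p(0) = -7,  q(0) = 15.
Indicial equation: r(r-1) + p(0) r + q(0) = 0, i.e. r^2 + (p(0) - 1) r + q(0) = 0, i.e. r^2 - 8 r + 15 = 0.
Discriminant: (-8)^2 - 4(15) = 4, so r = (8 ± 2)/2.
Solving: r_1 = 5, r_2 = 3.

indicial: r^2 - 8 r + 15 = 0; roots r_1 = 5, r_2 = 3


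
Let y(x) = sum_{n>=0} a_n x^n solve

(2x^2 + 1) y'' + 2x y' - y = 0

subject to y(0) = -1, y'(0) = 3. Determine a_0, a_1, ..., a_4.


Ansatz: y(x) = sum_{n>=0} a_n x^n, so y'(x) = sum_{n>=1} n a_n x^(n-1) and y''(x) = sum_{n>=2} n(n-1) a_n x^(n-2).
Substitute into P(x) y'' + Q(x) y' + R(x) y = 0 with P(x) = 2x^2 + 1, Q(x) = 2x, R(x) = -1, and match powers of x.
Initial conditions: a_0 = -1, a_1 = 3.
Setting the coefficient of each power of x to zero and solving order by order (substituting the coefficients already found):
  x^0: 2 a_2 - a_0 = 0  ->  2 a_2 = a_0 = -1  ->  a_2 = -1/2
  x^1: 6 a_3 + a_1 = 0  ->  6 a_3 = -a_1 = -3  ->  a_3 = -1/2
  x^2: 12 a_4 + 7 a_2 = 0  ->  12 a_4 = -7 a_2 = 7/2  ->  a_4 = 7/24
Truncated series: y(x) = -1 + 3 x - (1/2) x^2 - (1/2) x^3 + (7/24) x^4 + O(x^5).

a_0 = -1; a_1 = 3; a_2 = -1/2; a_3 = -1/2; a_4 = 7/24


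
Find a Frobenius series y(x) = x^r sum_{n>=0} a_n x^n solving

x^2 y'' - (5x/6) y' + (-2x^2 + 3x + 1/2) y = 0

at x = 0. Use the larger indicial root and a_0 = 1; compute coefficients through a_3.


Write in Frobenius form y'' + (p(x)/x) y' + (q(x)/x^2) y = 0:
  p(x) = -5/6,  q(x) = -2x^2 + 3x + 1/2.
Indicial equation: r(r-1) + (-5/6) r + (1/2) = 0 -> roots r_1 = 3/2, r_2 = 1/3.
Take r = r_1 = 3/2. Let y(x) = x^r sum_{n>=0} a_n x^n with a_0 = 1.
Substitute y = x^r sum a_n x^n and match x^{r+n}. The recurrence is
  D(n) a_n + 3 a_{n-1} - 2 a_{n-2} = 0,  where D(n) = (r+n)(r+n-1) + (-5/6)(r+n) + (1/2).
  a_n = [-3 a_{n-1} + 2 a_{n-2}] / D(n).
Since the indicial polynomial factors as (r - r_1)(r - r_2), D(n) = (r_1 + n - r_1)(r_1 + n - r_2) = n(n + 7/6).
Evaluating step by step (a_0 = 1):
  n = 1: D(1) = 1(1 + 7/6) = 13/6; numerator = -3(1) = -3; a_1 = (-3)/(13/6) = -18/13
  n = 2: D(2) = 2(2 + 7/6) = 19/3; numerator = -3(-18/13) + 2(1) = 80/13; a_2 = (80/13)/(19/3) = 240/247
  n = 3: D(3) = 3(3 + 7/6) = 25/2; numerator = -3(240/247) + 2(-18/13) = -108/19; a_3 = (-108/19)/(25/2) = -216/475

r = 3/2; a_0 = 1; a_1 = -18/13; a_2 = 240/247; a_3 = -216/475
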